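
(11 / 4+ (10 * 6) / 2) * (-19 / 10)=-2489 / 40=-62.22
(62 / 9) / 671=62 / 6039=0.01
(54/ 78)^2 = 81/ 169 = 0.48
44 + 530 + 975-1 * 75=1474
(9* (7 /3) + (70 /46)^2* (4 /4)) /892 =6167 /235934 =0.03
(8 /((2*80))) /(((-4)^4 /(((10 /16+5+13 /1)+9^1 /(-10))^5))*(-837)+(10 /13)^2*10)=30277351345710781 /3508956391986980000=0.01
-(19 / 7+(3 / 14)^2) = -541 / 196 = -2.76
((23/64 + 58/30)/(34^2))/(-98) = -2201/108756480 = -0.00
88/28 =22/7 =3.14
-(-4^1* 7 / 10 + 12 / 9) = 22 / 15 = 1.47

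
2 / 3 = 0.67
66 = 66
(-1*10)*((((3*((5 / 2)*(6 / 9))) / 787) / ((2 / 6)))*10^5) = -15000000 / 787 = -19059.72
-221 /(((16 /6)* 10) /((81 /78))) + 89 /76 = -22603 /3040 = -7.44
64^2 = 4096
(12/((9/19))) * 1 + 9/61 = 4663/183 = 25.48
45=45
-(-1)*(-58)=-58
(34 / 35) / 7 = 34 / 245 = 0.14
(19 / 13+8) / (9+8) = 123 / 221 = 0.56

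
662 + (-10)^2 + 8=770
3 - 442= -439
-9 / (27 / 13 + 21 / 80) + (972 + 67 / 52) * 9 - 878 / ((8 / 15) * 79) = 7275280704 / 832897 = 8734.91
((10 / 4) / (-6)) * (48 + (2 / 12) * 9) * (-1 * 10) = 825 / 4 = 206.25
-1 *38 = -38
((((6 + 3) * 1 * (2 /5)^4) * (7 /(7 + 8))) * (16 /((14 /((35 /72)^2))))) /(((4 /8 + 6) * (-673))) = -196 /29527875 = -0.00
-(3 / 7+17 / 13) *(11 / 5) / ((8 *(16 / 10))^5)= -543125 / 48855252992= -0.00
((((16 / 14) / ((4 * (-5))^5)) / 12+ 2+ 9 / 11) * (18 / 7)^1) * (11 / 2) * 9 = 28123199703 / 78400000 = 358.71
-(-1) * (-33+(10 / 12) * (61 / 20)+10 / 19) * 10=-68245 / 228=-299.32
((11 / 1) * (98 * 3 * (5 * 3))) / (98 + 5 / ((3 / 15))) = 16170 / 41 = 394.39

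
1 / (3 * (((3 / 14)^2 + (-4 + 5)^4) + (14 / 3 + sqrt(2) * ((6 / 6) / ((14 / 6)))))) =658364 / 11155873 - 49392 * sqrt(2) / 11155873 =0.05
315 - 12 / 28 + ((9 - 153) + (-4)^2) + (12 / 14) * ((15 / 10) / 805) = 186.57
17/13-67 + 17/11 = -64.15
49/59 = 0.83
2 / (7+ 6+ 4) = 2 / 17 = 0.12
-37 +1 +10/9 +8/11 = -3382/99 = -34.16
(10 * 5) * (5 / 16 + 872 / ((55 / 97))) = 76910.17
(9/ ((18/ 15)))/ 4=15/ 8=1.88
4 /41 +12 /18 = 0.76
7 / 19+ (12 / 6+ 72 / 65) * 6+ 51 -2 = 68.01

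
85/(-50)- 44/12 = -161/30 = -5.37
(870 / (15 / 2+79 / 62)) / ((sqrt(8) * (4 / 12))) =40455 * sqrt(2) / 544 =105.17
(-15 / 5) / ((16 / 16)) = -3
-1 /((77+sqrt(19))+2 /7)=-3787 /291750+49* sqrt(19) /291750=-0.01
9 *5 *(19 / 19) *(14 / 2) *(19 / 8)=5985 / 8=748.12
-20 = -20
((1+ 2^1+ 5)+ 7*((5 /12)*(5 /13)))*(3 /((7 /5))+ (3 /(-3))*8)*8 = -116686 /273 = -427.42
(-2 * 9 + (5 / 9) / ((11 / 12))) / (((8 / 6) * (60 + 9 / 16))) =-2296 / 10659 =-0.22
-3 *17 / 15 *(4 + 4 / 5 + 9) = -1173 / 25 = -46.92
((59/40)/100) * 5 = 59/800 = 0.07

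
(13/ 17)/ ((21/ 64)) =832/ 357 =2.33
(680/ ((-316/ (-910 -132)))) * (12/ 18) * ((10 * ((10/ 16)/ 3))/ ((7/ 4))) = 8857000/ 4977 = 1779.59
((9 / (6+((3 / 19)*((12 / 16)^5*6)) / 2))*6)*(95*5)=166348800 / 39641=4196.38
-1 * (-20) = 20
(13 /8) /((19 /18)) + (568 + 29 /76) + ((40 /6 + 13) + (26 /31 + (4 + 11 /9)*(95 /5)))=689.65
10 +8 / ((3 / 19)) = 182 / 3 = 60.67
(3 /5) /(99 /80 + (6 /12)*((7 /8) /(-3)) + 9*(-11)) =-72 /11749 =-0.01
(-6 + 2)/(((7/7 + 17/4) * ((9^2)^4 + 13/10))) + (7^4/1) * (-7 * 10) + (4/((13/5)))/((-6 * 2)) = -6583730003552805/39172517293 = -168070.13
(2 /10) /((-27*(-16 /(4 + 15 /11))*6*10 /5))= 59 /285120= 0.00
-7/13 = -0.54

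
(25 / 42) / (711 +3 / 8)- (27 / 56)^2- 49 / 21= -19618607 / 7648704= -2.56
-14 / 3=-4.67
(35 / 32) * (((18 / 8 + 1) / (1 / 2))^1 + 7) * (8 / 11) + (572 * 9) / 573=331503 / 16808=19.72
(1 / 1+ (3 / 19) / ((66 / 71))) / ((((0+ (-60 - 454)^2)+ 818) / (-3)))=-163 / 12308428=-0.00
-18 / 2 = -9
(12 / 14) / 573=0.00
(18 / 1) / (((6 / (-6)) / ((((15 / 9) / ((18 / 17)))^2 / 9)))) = -7225 / 1458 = -4.96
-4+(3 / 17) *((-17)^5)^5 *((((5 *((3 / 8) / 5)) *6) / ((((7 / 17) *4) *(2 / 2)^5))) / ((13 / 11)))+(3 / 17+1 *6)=-29135897804947083611265888884792921 / 24752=-1177112871887002408341382000000.00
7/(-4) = -7/4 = -1.75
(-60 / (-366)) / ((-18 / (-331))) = 3.01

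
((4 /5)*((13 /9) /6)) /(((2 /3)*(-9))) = -13 /405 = -0.03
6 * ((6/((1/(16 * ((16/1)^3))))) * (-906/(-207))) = 237502464/23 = 10326194.09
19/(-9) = -19/9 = -2.11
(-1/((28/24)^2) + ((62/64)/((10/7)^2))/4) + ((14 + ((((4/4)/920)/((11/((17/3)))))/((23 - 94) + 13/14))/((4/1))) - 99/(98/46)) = -15450885595811/466999948800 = -33.09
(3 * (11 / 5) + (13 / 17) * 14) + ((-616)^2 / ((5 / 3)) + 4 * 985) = 19688627 / 85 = 231630.91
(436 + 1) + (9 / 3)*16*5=677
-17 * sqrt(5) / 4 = -9.50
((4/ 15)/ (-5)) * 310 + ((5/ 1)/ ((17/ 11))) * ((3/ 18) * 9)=-5957/ 510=-11.68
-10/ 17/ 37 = -10/ 629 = -0.02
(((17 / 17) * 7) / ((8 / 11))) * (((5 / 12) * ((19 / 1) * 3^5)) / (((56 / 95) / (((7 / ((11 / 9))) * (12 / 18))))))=15351525 / 128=119933.79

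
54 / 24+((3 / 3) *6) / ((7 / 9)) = 279 / 28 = 9.96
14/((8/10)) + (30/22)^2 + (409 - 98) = 79947/242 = 330.36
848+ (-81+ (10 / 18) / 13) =767.04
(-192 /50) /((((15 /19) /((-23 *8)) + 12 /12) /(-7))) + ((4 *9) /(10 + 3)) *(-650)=-154295688 /87025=-1773.00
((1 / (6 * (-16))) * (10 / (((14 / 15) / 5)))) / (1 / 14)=-125 / 16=-7.81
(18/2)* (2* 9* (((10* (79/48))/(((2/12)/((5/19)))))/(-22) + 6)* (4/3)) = 217539/209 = 1040.86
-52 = -52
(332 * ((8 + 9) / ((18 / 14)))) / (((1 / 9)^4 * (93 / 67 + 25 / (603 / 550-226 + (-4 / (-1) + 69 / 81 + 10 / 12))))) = 523491565565178 / 23156491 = 22606687.93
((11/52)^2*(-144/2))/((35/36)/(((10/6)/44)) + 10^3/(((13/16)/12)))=-3267/15002026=-0.00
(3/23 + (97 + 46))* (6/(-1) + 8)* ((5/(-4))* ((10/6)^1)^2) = -205750/207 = -993.96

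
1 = 1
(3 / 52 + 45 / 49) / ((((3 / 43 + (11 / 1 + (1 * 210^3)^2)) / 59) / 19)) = 119880861 / 9396879281245212848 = 0.00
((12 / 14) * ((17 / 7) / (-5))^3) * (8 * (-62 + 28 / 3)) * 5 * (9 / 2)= 55890288 / 60025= 931.12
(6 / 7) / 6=1 / 7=0.14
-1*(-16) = 16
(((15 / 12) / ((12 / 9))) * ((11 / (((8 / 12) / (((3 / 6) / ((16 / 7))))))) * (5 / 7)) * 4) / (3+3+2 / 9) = 1.55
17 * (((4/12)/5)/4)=17/60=0.28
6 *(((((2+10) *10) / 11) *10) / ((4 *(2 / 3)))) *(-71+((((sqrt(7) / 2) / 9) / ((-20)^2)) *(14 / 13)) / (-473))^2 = 1491 *sqrt(7) / 135278+2470191853203360343 / 1996378612800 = 1237336.39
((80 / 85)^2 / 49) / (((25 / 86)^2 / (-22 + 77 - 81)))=-49227776 / 8850625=-5.56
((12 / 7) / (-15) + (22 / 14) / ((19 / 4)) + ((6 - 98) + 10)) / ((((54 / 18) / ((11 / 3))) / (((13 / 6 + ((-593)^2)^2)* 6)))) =-443863902661305874 / 5985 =-74162723920017.69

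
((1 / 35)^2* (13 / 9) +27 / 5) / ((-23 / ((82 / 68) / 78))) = -610367 / 168120225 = -0.00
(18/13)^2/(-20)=-81/845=-0.10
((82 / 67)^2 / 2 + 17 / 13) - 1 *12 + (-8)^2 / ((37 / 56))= 187681683 / 2159209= 86.92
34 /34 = 1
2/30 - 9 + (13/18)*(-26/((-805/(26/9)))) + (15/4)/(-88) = -204470683/22952160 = -8.91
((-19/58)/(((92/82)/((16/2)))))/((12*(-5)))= 779/20010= 0.04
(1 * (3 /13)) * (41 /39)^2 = 1681 /6591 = 0.26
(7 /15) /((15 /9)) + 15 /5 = 82 /25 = 3.28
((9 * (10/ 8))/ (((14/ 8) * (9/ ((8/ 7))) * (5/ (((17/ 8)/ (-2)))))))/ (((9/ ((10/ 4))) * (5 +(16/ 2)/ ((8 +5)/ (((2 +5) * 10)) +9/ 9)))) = -1411/ 343980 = -0.00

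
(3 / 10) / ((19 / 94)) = 141 / 95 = 1.48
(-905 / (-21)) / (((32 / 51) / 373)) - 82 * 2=5701869 / 224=25454.77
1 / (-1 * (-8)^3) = 1 / 512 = 0.00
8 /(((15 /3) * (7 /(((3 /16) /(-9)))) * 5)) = -1 /1050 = -0.00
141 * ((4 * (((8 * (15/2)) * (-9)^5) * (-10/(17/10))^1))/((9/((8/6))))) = 29603232000/17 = 1741366588.24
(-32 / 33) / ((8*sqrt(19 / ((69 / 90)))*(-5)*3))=2*sqrt(13110) / 141075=0.00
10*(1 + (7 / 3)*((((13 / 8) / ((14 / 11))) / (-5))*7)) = -761 / 24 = -31.71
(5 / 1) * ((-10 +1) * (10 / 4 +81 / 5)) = -841.50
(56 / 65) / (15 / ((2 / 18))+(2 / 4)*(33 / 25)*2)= 35 / 5538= 0.01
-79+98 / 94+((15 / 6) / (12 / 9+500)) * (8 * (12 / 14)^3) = -1256347 / 16121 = -77.93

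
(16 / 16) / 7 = 0.14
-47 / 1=-47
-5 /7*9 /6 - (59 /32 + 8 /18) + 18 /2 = 11371 /2016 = 5.64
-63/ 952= -9/ 136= -0.07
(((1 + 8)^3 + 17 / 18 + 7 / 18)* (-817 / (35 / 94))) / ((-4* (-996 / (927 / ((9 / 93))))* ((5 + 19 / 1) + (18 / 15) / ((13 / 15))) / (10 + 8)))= -498891980483 / 182600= -2732157.61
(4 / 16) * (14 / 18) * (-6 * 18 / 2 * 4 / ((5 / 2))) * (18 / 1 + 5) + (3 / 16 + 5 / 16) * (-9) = -390.90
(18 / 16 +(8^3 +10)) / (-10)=-837 / 16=-52.31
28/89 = 0.31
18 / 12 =3 / 2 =1.50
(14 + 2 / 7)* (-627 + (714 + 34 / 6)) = 27800 / 21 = 1323.81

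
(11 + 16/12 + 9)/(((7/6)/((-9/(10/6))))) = -3456/35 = -98.74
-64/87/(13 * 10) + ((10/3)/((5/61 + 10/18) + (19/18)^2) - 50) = -9417644222/195781755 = -48.10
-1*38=-38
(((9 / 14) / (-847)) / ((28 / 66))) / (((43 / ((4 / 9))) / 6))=-18 / 162239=-0.00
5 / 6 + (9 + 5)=89 / 6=14.83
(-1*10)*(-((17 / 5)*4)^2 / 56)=1156 / 35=33.03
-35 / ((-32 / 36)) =315 / 8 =39.38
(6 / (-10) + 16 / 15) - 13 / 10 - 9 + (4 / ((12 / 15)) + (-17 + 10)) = -71 / 6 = -11.83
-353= -353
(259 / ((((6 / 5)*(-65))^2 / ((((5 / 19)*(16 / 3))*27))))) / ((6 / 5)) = 12950 / 9633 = 1.34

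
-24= -24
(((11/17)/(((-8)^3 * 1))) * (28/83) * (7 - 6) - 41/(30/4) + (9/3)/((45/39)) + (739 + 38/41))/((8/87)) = 2374175311249/296197120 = 8015.52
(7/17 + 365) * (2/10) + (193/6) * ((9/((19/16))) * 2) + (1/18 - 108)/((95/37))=15076277/29070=518.62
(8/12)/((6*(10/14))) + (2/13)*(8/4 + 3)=541/585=0.92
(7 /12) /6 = 0.10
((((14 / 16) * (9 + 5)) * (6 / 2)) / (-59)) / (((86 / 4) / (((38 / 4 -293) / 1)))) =8.21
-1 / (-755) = 1 / 755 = 0.00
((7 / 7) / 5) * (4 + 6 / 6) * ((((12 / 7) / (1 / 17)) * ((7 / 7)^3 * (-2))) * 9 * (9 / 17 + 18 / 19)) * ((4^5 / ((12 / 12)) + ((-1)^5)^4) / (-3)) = 35202600 / 133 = 264681.20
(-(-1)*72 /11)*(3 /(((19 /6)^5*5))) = 1679616 /136185445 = 0.01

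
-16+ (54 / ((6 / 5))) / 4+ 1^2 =-15 / 4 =-3.75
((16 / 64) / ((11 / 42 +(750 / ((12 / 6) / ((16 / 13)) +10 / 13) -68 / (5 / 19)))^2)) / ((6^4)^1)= 8439025 / 132891002842896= 0.00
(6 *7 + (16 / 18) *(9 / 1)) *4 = 200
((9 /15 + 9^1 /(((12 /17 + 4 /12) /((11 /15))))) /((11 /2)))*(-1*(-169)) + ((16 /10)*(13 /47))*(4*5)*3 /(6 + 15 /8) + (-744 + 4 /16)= -6062573887 /11508420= -526.79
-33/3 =-11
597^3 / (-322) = -212776173 / 322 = -660795.57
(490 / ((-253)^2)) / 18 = 245 / 576081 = 0.00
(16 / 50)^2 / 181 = 0.00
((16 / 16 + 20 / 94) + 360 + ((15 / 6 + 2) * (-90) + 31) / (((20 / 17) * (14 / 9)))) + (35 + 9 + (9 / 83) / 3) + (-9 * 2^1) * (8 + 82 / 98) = 159890023 / 3822980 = 41.82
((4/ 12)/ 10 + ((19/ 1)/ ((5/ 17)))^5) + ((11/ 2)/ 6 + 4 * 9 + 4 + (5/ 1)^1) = 14062826565747/ 12500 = 1125026125.26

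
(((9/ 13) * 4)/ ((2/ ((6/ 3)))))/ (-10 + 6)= -9/ 13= -0.69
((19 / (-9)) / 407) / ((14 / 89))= -1691 / 51282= -0.03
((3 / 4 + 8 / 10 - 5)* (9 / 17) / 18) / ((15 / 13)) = -299 / 3400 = -0.09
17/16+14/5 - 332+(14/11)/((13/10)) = -3742693/11440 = -327.16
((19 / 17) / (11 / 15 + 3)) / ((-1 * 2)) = -285 / 1904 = -0.15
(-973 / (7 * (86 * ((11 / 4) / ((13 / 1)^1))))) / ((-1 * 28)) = 1807 / 6622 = 0.27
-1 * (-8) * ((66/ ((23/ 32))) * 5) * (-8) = -675840/ 23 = -29384.35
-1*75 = -75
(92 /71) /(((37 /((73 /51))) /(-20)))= -134320 /133977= -1.00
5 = 5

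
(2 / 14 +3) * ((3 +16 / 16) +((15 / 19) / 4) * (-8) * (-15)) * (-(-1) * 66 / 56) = 95469 / 931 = 102.54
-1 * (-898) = 898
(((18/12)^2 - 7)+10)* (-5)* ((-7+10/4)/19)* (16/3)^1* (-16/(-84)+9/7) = 930/19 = 48.95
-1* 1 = -1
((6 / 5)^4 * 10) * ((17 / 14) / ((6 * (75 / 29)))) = 35496 / 21875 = 1.62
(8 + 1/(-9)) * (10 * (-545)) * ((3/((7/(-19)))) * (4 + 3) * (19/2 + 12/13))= 996202775/39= 25543660.90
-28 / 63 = -4 / 9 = -0.44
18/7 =2.57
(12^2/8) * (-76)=-1368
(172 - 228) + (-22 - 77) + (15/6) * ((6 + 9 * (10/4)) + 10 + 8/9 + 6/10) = -1981/36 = -55.03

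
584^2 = 341056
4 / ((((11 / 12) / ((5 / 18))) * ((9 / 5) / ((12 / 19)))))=800 / 1881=0.43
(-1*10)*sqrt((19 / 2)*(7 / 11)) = -5*sqrt(2926) / 11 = -24.59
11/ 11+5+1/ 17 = 103/ 17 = 6.06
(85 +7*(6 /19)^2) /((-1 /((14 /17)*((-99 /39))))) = 14292894 /79781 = 179.15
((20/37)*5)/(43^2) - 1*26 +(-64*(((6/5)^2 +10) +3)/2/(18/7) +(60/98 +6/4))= -307107925193/1508506650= -203.58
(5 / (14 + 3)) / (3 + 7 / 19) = 95 / 1088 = 0.09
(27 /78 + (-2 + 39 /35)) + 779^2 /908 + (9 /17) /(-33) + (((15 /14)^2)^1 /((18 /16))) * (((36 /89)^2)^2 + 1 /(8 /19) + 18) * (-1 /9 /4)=814987664732499068729 /1221516728848175760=667.19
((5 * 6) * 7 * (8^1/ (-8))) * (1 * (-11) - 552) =118230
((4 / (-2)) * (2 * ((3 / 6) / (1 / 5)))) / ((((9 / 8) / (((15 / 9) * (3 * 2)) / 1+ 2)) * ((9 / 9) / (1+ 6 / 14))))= -152.38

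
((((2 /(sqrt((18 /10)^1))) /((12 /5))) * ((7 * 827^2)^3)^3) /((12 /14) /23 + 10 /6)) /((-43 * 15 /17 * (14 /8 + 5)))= -7232464741878843971751412874770520383610610117629037632714719742 * sqrt(5) /8599527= -1880601433975562281116916000000000000000000000000000000000.00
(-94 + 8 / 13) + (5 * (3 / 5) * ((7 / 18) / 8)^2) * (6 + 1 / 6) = -93.34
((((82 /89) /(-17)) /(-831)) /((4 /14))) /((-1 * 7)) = -41 /1257303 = -0.00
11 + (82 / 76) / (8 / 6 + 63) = 80797 / 7334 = 11.02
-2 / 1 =-2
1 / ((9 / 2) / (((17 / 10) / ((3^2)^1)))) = 17 / 405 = 0.04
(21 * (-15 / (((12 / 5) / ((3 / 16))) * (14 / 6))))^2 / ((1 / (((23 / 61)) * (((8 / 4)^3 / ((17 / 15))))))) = 157190625 / 530944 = 296.06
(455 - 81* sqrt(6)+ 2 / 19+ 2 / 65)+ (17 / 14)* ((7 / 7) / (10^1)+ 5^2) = 16792553 / 34580 - 81* sqrt(6) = 287.21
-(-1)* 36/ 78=6/ 13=0.46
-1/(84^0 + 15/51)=-17/22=-0.77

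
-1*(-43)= 43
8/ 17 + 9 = 161/ 17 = 9.47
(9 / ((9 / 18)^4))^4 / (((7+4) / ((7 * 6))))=18059231232 / 11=1641748293.82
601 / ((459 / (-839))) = -504239 / 459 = -1098.56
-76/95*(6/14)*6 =-72/35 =-2.06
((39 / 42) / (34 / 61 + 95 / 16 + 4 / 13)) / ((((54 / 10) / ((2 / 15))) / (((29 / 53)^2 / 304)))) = 8669869 / 2611887984027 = 0.00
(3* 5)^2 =225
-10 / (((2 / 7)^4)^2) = -28824005 / 128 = -225187.54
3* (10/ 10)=3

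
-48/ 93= -16/ 31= -0.52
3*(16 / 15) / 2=8 / 5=1.60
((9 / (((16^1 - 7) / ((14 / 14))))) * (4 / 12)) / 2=1 / 6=0.17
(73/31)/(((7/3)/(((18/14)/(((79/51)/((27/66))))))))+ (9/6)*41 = 81633021/1320011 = 61.84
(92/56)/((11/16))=184/77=2.39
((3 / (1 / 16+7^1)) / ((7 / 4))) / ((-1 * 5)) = -0.05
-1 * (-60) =60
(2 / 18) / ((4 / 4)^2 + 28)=1 / 261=0.00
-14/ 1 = -14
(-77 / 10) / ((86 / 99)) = -7623 / 860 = -8.86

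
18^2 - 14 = 310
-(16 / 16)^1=-1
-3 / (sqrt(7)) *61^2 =-11163 *sqrt(7) / 7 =-4219.22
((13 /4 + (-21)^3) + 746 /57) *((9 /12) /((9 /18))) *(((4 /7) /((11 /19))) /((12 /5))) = -10538915 /1848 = -5702.88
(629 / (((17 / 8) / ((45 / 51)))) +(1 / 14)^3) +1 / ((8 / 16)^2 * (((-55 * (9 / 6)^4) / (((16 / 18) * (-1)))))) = 488516384591 / 1870351560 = 261.19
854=854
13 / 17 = 0.76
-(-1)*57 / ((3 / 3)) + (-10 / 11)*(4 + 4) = 547 / 11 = 49.73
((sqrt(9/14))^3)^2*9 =6561/2744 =2.39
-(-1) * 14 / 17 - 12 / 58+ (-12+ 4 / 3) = -14864 / 1479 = -10.05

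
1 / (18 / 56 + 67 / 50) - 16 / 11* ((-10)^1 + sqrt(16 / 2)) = 193780 / 12793 - 32* sqrt(2) / 11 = 11.03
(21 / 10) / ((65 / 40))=84 / 65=1.29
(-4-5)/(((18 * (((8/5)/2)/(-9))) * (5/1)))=9/8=1.12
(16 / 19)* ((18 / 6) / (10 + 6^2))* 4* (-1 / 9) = -32 / 1311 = -0.02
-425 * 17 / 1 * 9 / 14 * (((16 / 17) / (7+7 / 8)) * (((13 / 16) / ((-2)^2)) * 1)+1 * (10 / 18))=-263925 / 98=-2693.11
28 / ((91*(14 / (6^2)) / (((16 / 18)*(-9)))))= -576 / 91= -6.33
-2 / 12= -1 / 6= -0.17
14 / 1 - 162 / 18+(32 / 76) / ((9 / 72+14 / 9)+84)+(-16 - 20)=-3632965 / 117211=-31.00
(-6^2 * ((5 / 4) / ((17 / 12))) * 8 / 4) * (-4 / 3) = 1440 / 17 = 84.71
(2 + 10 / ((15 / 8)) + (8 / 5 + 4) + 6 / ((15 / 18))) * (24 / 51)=2416 / 255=9.47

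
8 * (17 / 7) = 136 / 7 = 19.43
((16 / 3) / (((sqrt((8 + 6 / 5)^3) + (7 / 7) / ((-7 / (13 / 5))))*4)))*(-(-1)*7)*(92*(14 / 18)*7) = 287159600 / 128752713 + 1422544480*sqrt(230) / 128752713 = 169.79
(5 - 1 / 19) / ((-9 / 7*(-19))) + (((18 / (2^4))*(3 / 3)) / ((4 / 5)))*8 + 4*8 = 564709 / 12996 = 43.45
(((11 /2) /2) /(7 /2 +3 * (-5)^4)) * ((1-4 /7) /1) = 33 /52598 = 0.00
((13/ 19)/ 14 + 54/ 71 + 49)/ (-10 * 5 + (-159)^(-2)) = -1.00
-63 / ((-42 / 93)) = 279 / 2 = 139.50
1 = 1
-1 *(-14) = 14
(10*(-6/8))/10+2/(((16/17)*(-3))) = -1.46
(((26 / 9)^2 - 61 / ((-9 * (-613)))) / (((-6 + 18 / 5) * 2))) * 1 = -2069195 / 1191672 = -1.74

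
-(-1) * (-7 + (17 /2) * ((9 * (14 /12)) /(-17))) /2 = -49 /8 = -6.12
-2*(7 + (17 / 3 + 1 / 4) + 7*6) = -659 / 6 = -109.83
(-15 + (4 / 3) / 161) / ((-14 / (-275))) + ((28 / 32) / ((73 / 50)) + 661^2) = 431060996617 / 987252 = 436627.12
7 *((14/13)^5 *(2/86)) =3764768/15965599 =0.24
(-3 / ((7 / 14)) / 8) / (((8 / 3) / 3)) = -27 / 32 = -0.84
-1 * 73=-73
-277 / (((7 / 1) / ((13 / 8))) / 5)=-18005 / 56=-321.52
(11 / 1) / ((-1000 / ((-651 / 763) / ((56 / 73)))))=74679 / 6104000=0.01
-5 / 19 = -0.26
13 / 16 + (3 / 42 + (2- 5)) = -2.12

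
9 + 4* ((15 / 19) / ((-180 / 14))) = 499 / 57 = 8.75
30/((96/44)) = 55/4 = 13.75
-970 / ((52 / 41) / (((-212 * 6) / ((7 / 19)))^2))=-9116698488.41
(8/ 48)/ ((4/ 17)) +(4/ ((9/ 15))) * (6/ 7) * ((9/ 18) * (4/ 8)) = 359/ 168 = 2.14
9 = 9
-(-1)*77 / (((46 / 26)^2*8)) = 13013 / 4232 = 3.07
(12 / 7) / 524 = 3 / 917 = 0.00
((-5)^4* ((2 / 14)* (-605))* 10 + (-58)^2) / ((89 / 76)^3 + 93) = -1649540993152 / 290708159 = -5674.22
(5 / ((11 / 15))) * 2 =150 / 11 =13.64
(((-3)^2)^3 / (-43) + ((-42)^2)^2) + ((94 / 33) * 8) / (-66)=3111678.70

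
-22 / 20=-11 / 10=-1.10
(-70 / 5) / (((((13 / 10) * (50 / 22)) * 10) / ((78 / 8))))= -4.62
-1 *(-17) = 17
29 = 29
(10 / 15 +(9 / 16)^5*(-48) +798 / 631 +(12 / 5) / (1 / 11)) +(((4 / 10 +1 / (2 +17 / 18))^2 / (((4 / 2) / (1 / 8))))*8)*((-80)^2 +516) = 16703673089650889 / 8712088780800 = 1917.30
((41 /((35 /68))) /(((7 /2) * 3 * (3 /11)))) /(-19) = -61336 /41895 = -1.46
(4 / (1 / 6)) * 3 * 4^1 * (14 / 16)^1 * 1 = 252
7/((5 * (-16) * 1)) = -7/80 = -0.09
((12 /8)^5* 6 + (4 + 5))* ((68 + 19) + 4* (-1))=4528.69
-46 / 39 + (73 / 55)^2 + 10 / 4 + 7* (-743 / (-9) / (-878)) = 376620902 / 155373075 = 2.42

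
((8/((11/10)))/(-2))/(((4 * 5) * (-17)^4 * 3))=-2/2756193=-0.00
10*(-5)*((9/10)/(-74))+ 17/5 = 1483/370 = 4.01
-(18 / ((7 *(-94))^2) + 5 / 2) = -270607 / 108241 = -2.50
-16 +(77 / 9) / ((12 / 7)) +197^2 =4190183 / 108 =38797.99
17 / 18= 0.94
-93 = -93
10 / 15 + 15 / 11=67 / 33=2.03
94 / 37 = 2.54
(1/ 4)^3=1/ 64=0.02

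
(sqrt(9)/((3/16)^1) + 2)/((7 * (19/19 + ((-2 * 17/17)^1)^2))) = 18/35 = 0.51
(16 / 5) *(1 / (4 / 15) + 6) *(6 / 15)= 312 / 25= 12.48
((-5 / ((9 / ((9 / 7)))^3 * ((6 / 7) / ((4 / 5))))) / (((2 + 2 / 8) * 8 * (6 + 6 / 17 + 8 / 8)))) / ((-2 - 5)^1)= 17 / 1157625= 0.00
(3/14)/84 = 1/392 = 0.00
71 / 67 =1.06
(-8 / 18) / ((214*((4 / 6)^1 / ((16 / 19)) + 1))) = -16 / 13803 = -0.00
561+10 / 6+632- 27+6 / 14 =24530 / 21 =1168.10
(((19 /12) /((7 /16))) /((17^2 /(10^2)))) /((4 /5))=9500 /6069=1.57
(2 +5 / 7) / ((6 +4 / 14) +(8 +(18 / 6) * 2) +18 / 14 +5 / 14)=38 / 307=0.12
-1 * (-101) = 101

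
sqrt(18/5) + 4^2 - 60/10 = 3 *sqrt(10)/5 + 10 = 11.90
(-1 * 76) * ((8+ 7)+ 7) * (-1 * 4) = 6688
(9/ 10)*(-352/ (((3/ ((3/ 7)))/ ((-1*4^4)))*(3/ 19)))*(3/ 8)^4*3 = 152361/ 35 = 4353.17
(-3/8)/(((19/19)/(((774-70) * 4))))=-1056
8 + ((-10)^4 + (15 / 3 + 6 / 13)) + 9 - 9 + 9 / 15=650914 / 65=10014.06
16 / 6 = 2.67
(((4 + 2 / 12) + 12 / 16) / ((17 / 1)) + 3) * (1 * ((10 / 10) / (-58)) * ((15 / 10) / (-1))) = 671 / 7888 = 0.09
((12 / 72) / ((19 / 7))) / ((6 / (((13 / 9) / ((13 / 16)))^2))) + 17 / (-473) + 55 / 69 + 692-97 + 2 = 597.79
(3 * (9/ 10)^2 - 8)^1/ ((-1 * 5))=557/ 500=1.11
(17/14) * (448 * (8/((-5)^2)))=4352/25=174.08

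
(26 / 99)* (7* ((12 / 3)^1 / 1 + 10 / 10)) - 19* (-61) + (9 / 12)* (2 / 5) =1156807 / 990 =1168.49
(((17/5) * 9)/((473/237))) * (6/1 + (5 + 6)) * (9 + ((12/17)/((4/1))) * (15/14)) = 79302807/33110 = 2395.13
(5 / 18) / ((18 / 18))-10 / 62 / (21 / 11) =0.19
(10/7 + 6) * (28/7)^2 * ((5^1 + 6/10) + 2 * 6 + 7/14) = 75296/35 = 2151.31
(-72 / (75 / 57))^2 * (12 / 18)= 1996.19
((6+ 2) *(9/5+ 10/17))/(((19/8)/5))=12992/323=40.22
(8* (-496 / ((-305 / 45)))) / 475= 35712 / 28975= 1.23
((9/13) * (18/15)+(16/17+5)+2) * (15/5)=29079/1105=26.32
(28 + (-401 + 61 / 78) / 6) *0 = 0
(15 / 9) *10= 50 / 3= 16.67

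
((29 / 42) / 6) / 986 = 1 / 8568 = 0.00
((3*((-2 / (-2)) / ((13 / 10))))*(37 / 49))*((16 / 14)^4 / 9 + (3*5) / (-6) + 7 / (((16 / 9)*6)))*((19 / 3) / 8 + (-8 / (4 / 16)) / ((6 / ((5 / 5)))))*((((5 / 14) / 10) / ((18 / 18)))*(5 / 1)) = 115329583675 / 49333519872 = 2.34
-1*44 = -44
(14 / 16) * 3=21 / 8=2.62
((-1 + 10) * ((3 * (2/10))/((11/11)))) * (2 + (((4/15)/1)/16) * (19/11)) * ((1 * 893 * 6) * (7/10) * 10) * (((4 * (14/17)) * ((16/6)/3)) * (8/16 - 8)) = -8437049712/935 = -9023582.58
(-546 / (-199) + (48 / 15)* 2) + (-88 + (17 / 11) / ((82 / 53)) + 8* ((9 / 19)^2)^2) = -77.45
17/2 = 8.50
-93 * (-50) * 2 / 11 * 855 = 7951500 / 11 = 722863.64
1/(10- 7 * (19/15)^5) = -759375/9738943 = -0.08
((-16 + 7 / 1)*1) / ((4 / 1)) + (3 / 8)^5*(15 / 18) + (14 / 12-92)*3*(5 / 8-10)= 167276949 / 65536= 2552.44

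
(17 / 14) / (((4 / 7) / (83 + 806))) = 15113 / 8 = 1889.12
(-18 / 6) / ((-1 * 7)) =0.43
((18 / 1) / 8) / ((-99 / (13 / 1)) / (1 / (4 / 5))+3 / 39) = -0.37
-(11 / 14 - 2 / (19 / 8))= 15 / 266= 0.06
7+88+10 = 105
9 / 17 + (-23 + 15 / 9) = -1061 / 51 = -20.80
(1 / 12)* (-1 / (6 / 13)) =-0.18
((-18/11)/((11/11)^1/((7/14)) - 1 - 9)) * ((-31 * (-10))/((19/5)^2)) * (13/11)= 453375/87362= 5.19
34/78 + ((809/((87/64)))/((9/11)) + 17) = 7581448/10179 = 744.81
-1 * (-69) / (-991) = -69 / 991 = -0.07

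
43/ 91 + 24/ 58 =0.89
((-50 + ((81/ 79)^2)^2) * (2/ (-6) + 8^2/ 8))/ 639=-43802518567/ 74667305277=-0.59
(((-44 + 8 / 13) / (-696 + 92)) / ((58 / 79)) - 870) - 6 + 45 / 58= -49818315 / 56927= -875.13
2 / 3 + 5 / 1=17 / 3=5.67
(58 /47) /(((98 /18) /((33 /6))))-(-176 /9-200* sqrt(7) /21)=46.00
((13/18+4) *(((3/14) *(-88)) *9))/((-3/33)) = 61710/7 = 8815.71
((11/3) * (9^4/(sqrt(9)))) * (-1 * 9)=-72171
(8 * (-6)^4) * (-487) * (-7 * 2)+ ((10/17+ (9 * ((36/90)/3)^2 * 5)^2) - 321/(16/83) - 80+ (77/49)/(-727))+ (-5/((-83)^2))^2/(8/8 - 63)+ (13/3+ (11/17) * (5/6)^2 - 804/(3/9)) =32388021380265567659598527/458203008473506800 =70684872.82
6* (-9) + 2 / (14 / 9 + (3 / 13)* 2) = -6255 / 118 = -53.01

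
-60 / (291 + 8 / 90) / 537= -0.00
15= 15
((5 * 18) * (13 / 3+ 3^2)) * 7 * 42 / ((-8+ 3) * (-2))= 35280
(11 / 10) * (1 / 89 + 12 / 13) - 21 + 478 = 5299381 / 11570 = 458.03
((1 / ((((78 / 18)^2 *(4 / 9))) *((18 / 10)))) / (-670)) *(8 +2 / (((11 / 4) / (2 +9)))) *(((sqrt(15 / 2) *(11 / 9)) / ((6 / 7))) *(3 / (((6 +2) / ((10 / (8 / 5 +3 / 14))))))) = -13475 *sqrt(30) / 5752084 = -0.01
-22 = -22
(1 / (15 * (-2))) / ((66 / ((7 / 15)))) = -7 / 29700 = -0.00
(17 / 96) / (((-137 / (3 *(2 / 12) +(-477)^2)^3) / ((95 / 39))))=-152186332430484162085 / 4103424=-37087644959546.99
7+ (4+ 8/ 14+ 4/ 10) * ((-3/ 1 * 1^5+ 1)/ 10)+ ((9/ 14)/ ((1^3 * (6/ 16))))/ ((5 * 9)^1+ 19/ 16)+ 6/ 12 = 6.54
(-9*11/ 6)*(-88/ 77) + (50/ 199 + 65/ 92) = 2539401/ 128156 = 19.81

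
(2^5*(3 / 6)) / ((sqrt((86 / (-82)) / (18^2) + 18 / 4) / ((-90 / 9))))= -576*sqrt(2449135) / 11947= -75.45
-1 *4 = -4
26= 26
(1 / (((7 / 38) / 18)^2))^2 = 218889236736 / 2401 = 91165862.86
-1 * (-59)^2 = -3481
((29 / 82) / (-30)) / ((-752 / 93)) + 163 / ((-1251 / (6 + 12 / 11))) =-0.92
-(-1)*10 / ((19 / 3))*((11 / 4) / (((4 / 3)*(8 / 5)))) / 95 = 495 / 23104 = 0.02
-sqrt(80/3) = -4 * sqrt(15)/3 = -5.16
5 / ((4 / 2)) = 5 / 2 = 2.50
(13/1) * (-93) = -1209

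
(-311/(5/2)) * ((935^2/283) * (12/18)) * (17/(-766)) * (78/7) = 63355.25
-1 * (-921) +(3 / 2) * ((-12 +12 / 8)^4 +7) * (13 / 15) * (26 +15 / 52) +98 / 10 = 416569.29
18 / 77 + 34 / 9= 2780 / 693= 4.01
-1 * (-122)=122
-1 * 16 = -16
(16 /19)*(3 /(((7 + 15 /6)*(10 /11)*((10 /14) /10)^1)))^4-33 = 677863916301 /1547561875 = 438.02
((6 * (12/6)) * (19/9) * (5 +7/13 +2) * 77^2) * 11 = 485751112/39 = 12455156.72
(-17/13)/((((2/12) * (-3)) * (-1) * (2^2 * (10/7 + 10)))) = -119/2080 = -0.06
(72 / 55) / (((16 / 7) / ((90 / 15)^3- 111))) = 60.14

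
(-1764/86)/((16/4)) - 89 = -8095/86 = -94.13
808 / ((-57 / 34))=-27472 / 57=-481.96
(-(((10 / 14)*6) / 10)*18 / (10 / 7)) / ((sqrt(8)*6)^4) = -1 / 15360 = -0.00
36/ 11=3.27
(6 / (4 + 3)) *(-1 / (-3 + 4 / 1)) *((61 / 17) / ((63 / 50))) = -6100 / 2499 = -2.44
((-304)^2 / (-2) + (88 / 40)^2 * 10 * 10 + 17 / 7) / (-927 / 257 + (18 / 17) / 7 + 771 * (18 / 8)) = -5593211276 / 211792689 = -26.41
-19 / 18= -1.06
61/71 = 0.86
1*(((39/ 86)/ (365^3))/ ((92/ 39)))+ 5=5.00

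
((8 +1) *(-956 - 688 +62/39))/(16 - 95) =192162/1027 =187.11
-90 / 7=-12.86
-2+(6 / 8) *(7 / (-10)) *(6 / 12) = -181 / 80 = -2.26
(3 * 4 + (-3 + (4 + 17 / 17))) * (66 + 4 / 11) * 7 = 71540 / 11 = 6503.64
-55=-55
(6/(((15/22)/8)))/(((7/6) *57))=1.06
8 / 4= 2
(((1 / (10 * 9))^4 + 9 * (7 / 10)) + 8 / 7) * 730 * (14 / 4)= 249534513511 / 13122000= 19016.50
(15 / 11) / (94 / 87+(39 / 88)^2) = 918720 / 860263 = 1.07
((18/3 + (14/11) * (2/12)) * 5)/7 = 4.44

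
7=7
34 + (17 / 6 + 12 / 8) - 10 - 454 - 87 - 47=-1679 / 3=-559.67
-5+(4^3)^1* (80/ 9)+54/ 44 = 111893/ 198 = 565.12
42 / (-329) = -6 / 47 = -0.13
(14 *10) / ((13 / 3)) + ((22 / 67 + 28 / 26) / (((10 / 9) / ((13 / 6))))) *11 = 271974 / 4355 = 62.45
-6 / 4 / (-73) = 3 / 146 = 0.02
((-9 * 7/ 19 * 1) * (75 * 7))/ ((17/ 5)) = -165375/ 323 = -512.00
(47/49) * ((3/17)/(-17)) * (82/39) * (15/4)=-28905/368186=-0.08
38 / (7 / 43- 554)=-1634 / 23815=-0.07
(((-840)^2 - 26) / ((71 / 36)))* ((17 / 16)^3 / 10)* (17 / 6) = 88395369081 / 727040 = 121582.54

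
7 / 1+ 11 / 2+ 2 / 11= 279 / 22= 12.68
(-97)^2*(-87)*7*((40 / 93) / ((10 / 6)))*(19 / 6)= -145162052 / 31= -4682646.84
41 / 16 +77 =1273 / 16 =79.56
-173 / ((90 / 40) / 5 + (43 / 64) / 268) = -14836480 / 38807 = -382.31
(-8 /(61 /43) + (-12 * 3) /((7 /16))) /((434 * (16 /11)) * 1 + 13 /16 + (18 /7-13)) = -6607744 /46718741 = -0.14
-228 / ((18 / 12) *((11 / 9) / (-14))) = 19152 / 11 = 1741.09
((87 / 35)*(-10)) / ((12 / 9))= -261 / 14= -18.64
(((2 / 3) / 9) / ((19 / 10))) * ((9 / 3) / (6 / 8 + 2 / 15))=400 / 3021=0.13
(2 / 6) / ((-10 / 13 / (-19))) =247 / 30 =8.23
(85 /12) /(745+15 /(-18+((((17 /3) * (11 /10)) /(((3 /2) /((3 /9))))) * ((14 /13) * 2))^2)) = 238210409 /24998689626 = 0.01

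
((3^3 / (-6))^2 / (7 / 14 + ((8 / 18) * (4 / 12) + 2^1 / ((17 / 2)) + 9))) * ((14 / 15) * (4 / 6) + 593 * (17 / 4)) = 1874470167 / 362920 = 5164.97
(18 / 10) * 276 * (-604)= -1500336 / 5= -300067.20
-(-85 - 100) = 185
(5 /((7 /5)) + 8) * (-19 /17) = -12.93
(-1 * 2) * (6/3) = -4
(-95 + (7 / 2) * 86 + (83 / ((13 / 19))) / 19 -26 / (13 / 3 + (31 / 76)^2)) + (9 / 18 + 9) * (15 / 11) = 4896146029 / 22299706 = 219.56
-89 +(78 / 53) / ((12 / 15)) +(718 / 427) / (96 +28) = -61138808 / 701561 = -87.15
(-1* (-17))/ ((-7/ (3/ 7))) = -51/ 49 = -1.04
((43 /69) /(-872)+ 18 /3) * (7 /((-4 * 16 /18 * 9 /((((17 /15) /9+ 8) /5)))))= -554370047 /259925760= -2.13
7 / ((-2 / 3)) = -21 / 2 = -10.50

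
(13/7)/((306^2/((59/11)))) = 767/7209972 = 0.00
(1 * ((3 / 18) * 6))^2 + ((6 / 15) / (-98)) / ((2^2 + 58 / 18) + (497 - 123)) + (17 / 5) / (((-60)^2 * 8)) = 24211734823 / 24209136000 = 1.00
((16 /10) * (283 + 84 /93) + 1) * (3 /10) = 211689 /1550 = 136.57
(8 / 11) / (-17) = -8 / 187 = -0.04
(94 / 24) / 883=0.00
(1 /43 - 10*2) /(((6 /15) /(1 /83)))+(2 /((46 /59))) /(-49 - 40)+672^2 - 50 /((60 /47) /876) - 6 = 6096896327241 /14611486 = 417267.37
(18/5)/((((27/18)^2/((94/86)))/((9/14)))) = 1692/1505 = 1.12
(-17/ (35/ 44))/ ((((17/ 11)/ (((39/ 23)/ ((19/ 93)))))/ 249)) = -437111532/ 15295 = -28578.72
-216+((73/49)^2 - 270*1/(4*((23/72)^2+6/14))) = -3152889325/9246251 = -340.99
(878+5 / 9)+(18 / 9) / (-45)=39533 / 45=878.51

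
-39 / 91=-3 / 7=-0.43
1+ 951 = 952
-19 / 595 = -0.03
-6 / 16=-3 / 8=-0.38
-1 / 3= -0.33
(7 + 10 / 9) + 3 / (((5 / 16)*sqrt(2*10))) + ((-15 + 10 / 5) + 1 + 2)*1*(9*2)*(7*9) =-101987 / 9 + 24*sqrt(5) / 25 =-11329.74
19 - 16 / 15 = 269 / 15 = 17.93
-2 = -2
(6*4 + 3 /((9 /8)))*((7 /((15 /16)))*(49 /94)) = 43904 /423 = 103.79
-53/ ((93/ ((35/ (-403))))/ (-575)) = -1066625/ 37479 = -28.46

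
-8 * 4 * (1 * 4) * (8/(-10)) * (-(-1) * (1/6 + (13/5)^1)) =283.31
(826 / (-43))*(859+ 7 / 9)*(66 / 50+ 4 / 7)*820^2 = -8128799704384 / 387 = -21004650398.93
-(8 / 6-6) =14 / 3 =4.67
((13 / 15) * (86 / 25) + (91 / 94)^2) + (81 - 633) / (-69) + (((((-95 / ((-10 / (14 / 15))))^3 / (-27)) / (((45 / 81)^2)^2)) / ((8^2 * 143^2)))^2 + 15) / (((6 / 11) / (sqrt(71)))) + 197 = 692251523 / 3313500 + 52270200274442323051763 * sqrt(71) / 1900734550000000000000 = 440.64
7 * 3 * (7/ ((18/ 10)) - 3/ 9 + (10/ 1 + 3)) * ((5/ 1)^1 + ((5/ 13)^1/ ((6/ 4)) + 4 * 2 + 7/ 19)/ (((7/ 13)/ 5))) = 29582.16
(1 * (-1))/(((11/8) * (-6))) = 4/33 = 0.12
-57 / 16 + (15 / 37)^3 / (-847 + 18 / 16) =-19538256507 / 5484301616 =-3.56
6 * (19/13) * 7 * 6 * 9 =43092/13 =3314.77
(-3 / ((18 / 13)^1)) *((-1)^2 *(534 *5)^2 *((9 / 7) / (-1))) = 139013550 / 7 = 19859078.57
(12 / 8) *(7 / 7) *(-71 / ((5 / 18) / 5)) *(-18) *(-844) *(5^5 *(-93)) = 8463890475000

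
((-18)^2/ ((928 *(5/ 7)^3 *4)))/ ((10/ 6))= 83349/ 580000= 0.14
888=888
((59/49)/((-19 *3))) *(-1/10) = 59/27930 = 0.00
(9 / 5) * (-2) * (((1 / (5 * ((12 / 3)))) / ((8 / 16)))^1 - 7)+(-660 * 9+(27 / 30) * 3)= -295623 / 50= -5912.46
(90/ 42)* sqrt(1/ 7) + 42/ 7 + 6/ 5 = 15* sqrt(7)/ 49 + 36/ 5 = 8.01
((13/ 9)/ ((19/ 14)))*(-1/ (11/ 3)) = -182/ 627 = -0.29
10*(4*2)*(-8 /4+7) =400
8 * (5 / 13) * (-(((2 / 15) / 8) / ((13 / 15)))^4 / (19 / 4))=-0.00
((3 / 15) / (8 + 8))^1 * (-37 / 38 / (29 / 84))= -777 / 22040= -0.04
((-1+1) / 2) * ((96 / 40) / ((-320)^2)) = 0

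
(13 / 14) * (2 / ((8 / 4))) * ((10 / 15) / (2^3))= 13 / 168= 0.08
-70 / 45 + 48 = 418 / 9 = 46.44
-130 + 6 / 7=-904 / 7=-129.14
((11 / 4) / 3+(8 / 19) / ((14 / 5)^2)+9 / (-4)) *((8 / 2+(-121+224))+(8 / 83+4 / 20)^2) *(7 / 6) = -32958005548 / 206153325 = -159.87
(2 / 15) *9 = 6 / 5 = 1.20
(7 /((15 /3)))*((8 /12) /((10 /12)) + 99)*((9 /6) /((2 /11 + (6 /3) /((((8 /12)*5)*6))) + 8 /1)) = 115269 /4555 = 25.31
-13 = -13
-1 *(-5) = 5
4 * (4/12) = 4/3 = 1.33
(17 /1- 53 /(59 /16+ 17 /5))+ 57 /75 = 10.28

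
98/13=7.54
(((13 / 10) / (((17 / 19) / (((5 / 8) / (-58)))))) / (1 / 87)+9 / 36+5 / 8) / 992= -265 / 539648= -0.00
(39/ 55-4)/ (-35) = 181/ 1925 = 0.09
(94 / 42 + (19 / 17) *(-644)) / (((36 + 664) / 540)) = -2305413 / 4165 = -553.52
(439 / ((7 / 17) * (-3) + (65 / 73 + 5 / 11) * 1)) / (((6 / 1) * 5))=5992789 / 44910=133.44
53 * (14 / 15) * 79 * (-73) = -4279114 / 15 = -285274.27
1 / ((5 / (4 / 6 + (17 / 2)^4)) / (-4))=-50119 / 12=-4176.58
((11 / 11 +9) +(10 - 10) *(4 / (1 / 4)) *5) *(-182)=-1820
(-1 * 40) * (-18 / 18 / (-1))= -40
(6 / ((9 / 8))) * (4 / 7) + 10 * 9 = 93.05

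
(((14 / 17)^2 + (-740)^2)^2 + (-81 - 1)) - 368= 25045150139922766 / 83521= 299866502315.86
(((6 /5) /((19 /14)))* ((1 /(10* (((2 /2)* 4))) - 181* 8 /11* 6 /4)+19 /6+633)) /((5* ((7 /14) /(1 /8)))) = 4053931 /209000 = 19.40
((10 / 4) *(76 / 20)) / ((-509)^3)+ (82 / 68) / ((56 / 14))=5406760097 / 17934623144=0.30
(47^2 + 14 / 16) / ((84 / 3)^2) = 17679 / 6272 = 2.82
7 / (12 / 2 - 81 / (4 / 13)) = -4 / 147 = -0.03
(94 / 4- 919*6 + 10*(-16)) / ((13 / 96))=-542448 / 13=-41726.77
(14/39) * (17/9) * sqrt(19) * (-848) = -201824 * sqrt(19)/351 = -2506.35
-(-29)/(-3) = -29/3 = -9.67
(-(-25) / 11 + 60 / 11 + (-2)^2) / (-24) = -43 / 88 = -0.49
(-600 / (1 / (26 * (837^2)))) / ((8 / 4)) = -5464438200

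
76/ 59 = 1.29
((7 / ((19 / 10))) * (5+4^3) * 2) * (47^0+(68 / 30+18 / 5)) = 66332 / 19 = 3491.16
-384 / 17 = -22.59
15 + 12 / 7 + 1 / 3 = 358 / 21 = 17.05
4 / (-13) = -4 / 13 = -0.31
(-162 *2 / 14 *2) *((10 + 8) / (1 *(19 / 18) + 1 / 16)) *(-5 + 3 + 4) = -1679616 / 1127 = -1490.34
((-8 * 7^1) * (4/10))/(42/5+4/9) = -504/199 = -2.53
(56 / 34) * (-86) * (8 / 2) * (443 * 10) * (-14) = 597376640 / 17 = 35139802.35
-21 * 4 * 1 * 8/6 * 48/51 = -1792/17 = -105.41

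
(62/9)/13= 0.53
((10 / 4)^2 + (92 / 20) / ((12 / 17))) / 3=383 / 90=4.26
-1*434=-434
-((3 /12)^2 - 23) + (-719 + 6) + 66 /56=-688.88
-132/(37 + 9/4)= -528/157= -3.36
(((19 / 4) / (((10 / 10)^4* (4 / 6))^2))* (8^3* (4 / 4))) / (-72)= -76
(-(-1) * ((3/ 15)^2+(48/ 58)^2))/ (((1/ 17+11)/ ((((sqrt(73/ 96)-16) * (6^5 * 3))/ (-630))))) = 1343158848/ 34586125-6995619 * sqrt(438)/ 69172250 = 36.72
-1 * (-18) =18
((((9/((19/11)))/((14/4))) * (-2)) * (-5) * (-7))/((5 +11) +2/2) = -6.13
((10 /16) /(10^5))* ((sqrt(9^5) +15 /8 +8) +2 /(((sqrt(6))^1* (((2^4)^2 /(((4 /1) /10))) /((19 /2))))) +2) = 19* sqrt(6) /614400000 +2039 /1280000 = 0.00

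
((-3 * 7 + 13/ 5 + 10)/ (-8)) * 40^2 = 1680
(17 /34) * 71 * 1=71 /2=35.50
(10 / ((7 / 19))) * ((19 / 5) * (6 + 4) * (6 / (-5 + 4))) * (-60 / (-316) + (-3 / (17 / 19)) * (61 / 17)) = 11711475360 / 159817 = 73280.54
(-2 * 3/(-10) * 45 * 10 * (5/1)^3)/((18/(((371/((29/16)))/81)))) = 3710000/783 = 4738.19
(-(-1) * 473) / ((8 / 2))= 473 / 4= 118.25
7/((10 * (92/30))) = 21/92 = 0.23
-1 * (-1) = 1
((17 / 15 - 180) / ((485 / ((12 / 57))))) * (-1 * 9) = 32196 / 46075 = 0.70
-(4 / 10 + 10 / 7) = -64 / 35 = -1.83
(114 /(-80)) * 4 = -57 /10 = -5.70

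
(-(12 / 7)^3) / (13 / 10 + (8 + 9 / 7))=-5760 / 12103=-0.48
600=600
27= 27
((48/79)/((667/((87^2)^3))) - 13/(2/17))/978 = 1435451850059/3554052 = 403891.63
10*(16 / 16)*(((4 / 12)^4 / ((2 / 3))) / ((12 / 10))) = 0.15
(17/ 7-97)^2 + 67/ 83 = 36377535/ 4067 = 8944.56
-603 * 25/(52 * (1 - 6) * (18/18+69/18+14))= 3.08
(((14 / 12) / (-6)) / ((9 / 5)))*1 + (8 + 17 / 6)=3475 / 324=10.73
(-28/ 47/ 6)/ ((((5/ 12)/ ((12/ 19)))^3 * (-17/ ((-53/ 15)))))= -246177792/ 3425213125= -0.07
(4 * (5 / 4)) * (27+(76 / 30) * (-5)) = 215 / 3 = 71.67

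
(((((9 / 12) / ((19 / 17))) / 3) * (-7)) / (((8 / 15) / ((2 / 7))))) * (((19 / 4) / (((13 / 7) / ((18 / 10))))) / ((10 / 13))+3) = -91647 / 12160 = -7.54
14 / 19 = 0.74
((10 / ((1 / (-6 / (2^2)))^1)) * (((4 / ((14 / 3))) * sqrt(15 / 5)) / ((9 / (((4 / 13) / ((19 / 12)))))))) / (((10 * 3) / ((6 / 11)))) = -96 * sqrt(3) / 19019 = -0.01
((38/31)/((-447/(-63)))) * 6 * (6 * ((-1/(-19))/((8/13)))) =2457/4619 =0.53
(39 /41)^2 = 1521 /1681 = 0.90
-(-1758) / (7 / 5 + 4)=2930 / 9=325.56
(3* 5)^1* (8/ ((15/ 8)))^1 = 64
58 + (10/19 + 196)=4836/19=254.53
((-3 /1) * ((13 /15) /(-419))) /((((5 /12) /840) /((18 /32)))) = 14742 /2095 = 7.04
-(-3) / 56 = 3 / 56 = 0.05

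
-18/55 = -0.33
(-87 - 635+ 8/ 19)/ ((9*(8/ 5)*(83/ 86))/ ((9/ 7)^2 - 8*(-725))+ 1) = -837960889650/ 1164069713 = -719.85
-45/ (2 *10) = -9/ 4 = -2.25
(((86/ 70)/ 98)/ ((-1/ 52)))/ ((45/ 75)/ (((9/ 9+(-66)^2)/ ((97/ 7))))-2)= 4871126/ 14930251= 0.33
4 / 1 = 4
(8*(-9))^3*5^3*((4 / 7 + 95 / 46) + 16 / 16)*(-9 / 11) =245853792000 / 1771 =138822016.94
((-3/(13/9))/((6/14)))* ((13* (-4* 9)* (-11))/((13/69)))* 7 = -12049884/13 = -926914.15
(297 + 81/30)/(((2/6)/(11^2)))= 1087911/10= 108791.10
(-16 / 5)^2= 256 / 25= 10.24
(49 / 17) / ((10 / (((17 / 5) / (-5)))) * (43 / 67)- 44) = -3283 / 60866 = -0.05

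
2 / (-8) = -1 / 4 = -0.25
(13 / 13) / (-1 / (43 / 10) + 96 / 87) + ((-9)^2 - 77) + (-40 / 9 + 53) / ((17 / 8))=1550693 / 55386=28.00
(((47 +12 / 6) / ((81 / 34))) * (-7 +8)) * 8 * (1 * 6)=26656 / 27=987.26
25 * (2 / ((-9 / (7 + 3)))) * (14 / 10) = -700 / 9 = -77.78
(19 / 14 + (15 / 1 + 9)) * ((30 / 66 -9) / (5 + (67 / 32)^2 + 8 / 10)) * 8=-683417600 / 4014857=-170.22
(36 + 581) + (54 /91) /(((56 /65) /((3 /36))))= 483773 /784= 617.06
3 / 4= 0.75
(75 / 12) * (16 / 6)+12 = 86 / 3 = 28.67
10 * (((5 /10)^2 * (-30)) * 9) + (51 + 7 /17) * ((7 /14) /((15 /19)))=-642.44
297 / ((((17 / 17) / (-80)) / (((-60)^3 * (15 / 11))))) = 6998400000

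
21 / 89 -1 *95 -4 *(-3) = -7366 / 89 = -82.76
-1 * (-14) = 14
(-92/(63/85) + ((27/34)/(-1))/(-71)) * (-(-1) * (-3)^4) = -10053.38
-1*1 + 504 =503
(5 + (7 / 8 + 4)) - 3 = 55 / 8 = 6.88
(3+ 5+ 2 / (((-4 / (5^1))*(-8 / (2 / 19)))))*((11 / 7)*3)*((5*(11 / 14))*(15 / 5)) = 6648345 / 14896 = 446.32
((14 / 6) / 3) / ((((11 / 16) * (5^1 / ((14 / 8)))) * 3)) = 196 / 1485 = 0.13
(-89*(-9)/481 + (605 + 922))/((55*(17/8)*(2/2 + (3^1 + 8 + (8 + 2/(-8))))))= 23529216/35529065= 0.66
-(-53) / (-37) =-53 / 37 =-1.43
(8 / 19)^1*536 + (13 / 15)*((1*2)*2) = 65308 / 285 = 229.15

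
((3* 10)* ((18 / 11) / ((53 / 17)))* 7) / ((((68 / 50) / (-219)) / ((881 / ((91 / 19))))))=-24744426750 / 7579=-3264866.97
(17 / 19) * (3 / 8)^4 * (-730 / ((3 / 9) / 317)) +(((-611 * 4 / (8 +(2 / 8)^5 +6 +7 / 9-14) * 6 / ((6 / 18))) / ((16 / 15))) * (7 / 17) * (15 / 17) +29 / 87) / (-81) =-236250954415526681 / 19612394293248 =-12046.00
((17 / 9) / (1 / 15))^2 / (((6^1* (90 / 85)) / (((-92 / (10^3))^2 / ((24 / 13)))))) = 33786701 / 58320000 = 0.58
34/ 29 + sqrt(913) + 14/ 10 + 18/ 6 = 808/ 145 + sqrt(913) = 35.79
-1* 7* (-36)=252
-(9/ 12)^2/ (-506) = 9/ 8096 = 0.00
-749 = -749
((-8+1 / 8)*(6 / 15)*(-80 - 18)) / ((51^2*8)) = 343 / 23120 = 0.01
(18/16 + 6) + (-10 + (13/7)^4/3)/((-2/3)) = 310733/19208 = 16.18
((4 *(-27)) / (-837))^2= 16 / 961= 0.02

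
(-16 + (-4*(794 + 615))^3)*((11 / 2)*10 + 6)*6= -65523040006752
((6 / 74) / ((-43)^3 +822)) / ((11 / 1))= -3 / 32024795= -0.00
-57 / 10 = -5.70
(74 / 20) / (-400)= -37 / 4000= -0.01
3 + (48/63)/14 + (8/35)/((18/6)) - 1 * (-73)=18652/245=76.13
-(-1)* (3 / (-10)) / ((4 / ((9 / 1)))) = -27 / 40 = -0.68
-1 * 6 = -6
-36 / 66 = -0.55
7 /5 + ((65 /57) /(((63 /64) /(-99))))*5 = -1141207 /1995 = -572.03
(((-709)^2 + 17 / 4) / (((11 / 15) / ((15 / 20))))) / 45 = 11424.66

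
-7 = -7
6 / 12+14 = 14.50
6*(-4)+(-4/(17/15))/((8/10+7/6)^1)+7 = -18851/1003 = -18.79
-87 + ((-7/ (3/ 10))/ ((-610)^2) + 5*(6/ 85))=-164431109/ 1897710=-86.65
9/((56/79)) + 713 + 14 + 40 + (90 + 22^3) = 644991/56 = 11517.70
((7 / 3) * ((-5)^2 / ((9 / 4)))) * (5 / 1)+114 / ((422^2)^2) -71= 25101560602363 / 428137799256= 58.63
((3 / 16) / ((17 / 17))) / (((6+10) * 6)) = 1 / 512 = 0.00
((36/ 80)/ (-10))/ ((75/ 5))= -3/ 1000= -0.00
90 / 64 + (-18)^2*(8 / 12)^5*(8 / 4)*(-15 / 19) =-40105 / 608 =-65.96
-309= -309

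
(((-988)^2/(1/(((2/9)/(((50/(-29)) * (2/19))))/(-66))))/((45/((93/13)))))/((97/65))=4168378916/2160675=1929.20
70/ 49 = 10/ 7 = 1.43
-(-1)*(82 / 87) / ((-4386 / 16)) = -656 / 190791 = -0.00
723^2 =522729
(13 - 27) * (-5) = 70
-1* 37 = -37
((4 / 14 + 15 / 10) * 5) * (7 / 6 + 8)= 6875 / 84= 81.85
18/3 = 6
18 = 18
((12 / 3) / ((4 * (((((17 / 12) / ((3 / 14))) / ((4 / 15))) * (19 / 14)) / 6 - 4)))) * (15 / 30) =144 / 463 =0.31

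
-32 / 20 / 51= -8 / 255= -0.03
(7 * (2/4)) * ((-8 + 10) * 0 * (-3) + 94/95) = 329/95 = 3.46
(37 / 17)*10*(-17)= -370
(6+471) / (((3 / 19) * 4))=755.25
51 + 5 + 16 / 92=1292 / 23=56.17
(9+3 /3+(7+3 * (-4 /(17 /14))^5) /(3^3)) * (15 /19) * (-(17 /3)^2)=6294474695 /7561107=832.48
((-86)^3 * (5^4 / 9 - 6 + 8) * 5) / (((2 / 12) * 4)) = -1022460020 / 3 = -340820006.67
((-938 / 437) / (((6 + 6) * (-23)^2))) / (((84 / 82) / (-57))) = 2747 / 146004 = 0.02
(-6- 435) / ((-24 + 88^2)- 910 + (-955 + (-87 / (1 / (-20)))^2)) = -441 / 3033455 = -0.00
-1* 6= -6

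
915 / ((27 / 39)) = 3965 / 3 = 1321.67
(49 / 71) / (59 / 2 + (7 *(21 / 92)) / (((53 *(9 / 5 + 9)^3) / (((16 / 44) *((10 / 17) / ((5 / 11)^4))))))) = 26648866188 / 1139107696483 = 0.02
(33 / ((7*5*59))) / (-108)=-11 / 74340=-0.00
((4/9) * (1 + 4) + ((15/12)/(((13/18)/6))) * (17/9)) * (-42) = -35770/39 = -917.18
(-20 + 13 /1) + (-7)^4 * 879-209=2110263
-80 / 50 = -8 / 5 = -1.60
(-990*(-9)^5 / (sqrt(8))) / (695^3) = 5845851*sqrt(2) / 134280950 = 0.06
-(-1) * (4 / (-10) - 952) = -4762 / 5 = -952.40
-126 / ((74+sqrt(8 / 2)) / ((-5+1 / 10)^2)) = -151263 / 3800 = -39.81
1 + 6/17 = 23/17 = 1.35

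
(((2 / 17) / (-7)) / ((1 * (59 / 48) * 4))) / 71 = -24 / 498491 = -0.00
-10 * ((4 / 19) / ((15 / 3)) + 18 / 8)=-871 / 38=-22.92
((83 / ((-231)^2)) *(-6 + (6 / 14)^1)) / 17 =-1079 / 2116653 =-0.00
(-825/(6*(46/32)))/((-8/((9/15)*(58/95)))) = 1914/437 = 4.38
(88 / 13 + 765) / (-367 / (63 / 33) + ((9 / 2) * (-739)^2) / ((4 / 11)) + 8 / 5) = 8427720 / 73797979567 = 0.00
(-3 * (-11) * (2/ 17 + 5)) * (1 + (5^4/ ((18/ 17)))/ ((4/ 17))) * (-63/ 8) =-3631467609/ 1088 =-3337745.96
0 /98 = 0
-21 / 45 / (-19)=7 / 285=0.02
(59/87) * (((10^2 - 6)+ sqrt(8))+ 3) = 118 * sqrt(2)/87+ 5723/87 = 67.70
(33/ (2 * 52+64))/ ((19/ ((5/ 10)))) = 11/ 2128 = 0.01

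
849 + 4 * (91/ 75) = 64039/ 75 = 853.85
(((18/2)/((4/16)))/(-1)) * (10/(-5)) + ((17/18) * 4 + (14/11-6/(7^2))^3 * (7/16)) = 15390479294/201331053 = 76.44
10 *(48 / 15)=32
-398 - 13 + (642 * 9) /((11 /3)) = 12813 /11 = 1164.82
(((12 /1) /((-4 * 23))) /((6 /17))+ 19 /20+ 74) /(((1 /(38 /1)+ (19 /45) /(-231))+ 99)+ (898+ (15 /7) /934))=90408585267 /1208625038468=0.07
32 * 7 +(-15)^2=449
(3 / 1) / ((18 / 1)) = 1 / 6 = 0.17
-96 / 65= -1.48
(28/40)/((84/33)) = 11/40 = 0.28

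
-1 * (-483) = 483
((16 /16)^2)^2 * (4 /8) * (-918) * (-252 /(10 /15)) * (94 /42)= 388314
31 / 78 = 0.40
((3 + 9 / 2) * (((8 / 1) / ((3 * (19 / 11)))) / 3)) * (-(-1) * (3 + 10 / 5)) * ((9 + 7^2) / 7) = 63800 / 399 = 159.90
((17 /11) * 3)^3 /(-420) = -44217 /186340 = -0.24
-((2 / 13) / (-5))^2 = -4 / 4225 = -0.00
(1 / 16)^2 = 0.00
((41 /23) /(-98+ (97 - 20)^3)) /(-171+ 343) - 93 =-167926087939 /1805656860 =-93.00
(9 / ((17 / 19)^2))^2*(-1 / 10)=-10556001 / 835210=-12.64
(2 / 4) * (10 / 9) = 5 / 9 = 0.56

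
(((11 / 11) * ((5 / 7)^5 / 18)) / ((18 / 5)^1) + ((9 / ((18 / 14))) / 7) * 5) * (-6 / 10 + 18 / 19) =59934523 / 34487964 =1.74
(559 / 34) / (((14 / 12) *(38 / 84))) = 31.15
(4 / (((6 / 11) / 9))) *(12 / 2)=396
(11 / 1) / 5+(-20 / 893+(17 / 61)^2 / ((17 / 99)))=43693878 / 16614265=2.63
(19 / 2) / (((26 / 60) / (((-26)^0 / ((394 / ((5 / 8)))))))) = 1425 / 40976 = 0.03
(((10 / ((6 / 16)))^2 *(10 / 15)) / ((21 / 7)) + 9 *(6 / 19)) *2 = 495148 / 1539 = 321.73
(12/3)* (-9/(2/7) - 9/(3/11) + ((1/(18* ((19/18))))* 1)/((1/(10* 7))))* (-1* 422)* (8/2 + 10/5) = 11702904/19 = 615942.32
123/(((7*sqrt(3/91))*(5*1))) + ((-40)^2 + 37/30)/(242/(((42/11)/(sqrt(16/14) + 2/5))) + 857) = -2237803645*sqrt(14)/59729954063 + 218073713011/119459908126 + 41*sqrt(273)/35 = 21.04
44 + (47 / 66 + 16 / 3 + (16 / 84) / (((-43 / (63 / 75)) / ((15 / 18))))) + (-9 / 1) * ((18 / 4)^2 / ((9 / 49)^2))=-151895653 / 28380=-5352.21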